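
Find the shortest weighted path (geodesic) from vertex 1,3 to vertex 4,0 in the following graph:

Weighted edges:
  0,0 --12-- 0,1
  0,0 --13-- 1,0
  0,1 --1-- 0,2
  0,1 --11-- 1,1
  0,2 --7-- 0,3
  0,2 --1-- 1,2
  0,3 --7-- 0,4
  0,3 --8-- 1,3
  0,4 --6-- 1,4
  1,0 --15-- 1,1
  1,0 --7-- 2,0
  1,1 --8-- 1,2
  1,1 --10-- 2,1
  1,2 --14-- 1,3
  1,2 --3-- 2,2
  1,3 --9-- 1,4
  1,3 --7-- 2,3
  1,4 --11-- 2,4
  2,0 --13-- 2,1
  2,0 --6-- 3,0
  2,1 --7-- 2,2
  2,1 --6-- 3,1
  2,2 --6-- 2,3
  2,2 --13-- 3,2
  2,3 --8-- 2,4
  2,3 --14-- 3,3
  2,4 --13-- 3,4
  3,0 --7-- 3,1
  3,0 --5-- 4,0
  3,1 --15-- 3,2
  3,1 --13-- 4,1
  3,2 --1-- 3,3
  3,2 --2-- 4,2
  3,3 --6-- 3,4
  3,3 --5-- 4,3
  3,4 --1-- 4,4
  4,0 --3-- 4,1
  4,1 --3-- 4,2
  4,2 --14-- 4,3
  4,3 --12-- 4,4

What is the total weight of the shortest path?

Shortest path: 1,3 → 2,3 → 3,3 → 3,2 → 4,2 → 4,1 → 4,0, total weight = 30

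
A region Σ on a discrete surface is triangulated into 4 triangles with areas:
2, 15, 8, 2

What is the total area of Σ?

2 + 15 + 8 + 2 = 27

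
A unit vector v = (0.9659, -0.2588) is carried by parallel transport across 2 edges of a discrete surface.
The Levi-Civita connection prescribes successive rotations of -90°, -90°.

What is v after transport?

Total rotation: (-90°) + (-90°) = -180° ≡ 180° (mod 360°). Final vector: (-0.9659, 0.2588)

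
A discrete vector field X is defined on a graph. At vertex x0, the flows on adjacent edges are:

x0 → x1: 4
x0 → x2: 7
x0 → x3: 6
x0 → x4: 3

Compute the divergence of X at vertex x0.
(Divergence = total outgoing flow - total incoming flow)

Divergence = sum of outgoing flows = 4 + 7 + 6 + 3 = 20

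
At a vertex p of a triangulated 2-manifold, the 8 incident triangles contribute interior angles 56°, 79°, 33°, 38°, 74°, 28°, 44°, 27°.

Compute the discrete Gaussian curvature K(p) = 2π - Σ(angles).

Sum of angles = 379°. K = 360° - 379° = -19° = -19π/180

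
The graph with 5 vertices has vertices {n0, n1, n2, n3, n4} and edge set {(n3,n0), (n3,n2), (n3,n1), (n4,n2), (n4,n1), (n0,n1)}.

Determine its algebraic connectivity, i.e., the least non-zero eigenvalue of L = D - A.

Degrees: deg(n0) = 2, deg(n1) = 3, deg(n2) = 2, deg(n3) = 3, deg(n4) = 2.
L = D − A with rows/columns ordered (n0, n1, n2, n3, n4):
  [ 2, -1,  0, -1,  0]
  [-1,  3,  0, -1, -1]
  [ 0,  0,  2, -1, -1]
  [-1, -1, -1,  3,  0]
  [ 0, -1, -1,  0,  2]
Characteristic polynomial: det(λI − L) = λ(λ² − 5λ + 5)(λ² − 7λ + 11).
Roots: λ = 0; (λ² − 5λ + 5) = 0 ⇒ λ = (5 ± √5)/2 ≈ 1.382, 3.618; (λ² − 7λ + 11) = 0 ⇒ λ = (7 ± √5)/2 ≈ 2.382, 4.618.
(Check: the roots sum (with multiplicity) to 12, matching trace L = Σdeg = 2·6 = 12.)
Laplacian eigenvalues: [0.0, 1.382, 2.382, 3.618, 4.618]. Algebraic connectivity (smallest non-zero eigenvalue) = 1.382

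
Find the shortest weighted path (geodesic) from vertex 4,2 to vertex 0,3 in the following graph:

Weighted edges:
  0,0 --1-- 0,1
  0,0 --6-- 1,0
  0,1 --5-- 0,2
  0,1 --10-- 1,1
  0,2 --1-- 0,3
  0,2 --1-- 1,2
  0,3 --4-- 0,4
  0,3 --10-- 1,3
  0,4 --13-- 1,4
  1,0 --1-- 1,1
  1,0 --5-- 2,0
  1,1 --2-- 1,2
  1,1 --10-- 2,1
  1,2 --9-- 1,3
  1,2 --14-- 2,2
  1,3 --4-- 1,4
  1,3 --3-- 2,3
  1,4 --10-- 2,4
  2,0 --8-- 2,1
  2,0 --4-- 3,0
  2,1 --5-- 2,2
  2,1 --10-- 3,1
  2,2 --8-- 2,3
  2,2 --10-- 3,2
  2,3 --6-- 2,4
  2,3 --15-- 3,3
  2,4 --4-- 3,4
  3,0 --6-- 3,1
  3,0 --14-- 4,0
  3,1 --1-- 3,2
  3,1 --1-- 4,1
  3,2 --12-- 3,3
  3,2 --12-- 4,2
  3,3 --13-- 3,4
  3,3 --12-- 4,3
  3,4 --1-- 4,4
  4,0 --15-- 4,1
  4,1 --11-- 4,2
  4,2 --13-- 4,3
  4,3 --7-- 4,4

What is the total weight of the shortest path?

Shortest path: 4,2 → 4,1 → 3,1 → 3,0 → 2,0 → 1,0 → 1,1 → 1,2 → 0,2 → 0,3, total weight = 32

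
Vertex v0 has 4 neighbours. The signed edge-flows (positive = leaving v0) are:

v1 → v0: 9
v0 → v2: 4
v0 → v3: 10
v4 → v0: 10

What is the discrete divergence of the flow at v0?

Divergence = sum of outgoing flows = (-9) + 4 + 10 + (-10) = -5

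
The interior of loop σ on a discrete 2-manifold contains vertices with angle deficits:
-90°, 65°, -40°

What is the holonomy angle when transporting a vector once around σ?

Holonomy = total enclosed curvature = (-90°) + 65° + (-40°) = -65°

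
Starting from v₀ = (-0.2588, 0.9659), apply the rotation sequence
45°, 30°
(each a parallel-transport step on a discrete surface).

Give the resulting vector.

Total rotation: 45° + 30° = 75°. Final vector: (-1, 0)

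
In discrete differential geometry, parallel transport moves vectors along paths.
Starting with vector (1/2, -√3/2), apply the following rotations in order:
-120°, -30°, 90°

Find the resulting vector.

Total rotation: (-120°) + (-30°) + 90° = -60°. Final vector: (-0.5000, -0.8660)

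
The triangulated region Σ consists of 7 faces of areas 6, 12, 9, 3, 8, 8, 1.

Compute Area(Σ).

6 + 12 + 9 + 3 + 8 + 8 + 1 = 47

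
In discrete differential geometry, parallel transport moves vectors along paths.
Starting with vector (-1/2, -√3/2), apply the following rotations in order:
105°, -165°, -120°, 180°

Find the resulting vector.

Total rotation: 105° + (-165°) + (-120°) + 180° = 0°. Final vector: (-0.5000, -0.8660)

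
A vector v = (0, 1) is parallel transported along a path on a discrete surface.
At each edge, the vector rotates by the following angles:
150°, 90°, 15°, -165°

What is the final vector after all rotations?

Total rotation: 150° + 90° + 15° + (-165°) = 90°. Final vector: (-1, 0)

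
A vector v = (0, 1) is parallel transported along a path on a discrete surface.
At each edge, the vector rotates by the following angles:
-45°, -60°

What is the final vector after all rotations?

Total rotation: (-45°) + (-60°) = -105°. Final vector: (0.9659, -0.2588)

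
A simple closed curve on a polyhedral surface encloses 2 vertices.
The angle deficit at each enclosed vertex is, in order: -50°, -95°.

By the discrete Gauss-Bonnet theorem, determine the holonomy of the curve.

Holonomy = total enclosed curvature = (-50°) + (-95°) = -145°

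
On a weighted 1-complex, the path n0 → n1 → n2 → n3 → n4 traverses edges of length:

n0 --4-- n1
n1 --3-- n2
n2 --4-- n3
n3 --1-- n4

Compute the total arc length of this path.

Arc length = 4 + 3 + 4 + 1 = 12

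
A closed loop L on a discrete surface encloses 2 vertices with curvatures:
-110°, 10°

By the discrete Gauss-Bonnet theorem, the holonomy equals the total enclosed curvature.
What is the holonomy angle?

Holonomy = total enclosed curvature = (-110°) + 10° = -100°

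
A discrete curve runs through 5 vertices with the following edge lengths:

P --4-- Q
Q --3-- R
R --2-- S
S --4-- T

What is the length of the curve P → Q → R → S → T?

Arc length = 4 + 3 + 2 + 4 = 13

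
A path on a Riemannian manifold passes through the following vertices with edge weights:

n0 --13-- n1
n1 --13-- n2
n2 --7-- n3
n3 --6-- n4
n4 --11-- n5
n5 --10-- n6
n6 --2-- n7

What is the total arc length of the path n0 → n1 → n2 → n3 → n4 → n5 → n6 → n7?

Arc length = 13 + 13 + 7 + 6 + 11 + 10 + 2 = 62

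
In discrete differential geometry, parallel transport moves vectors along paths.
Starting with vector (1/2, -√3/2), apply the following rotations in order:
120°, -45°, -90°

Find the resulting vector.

Total rotation: 120° + (-45°) + (-90°) = -15°. Final vector: (0.2588, -0.9659)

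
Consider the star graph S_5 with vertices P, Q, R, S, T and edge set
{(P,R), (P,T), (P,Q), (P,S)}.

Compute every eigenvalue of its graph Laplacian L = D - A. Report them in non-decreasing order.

The star S_5 is the complete bipartite graph K_{1,4} (one hub of degree 4, 4 leaves of degree 1). The Laplacian spectrum of K_{p,q} is 0, p (multiplicity q−1), q (multiplicity p−1), p+q. With p = 1, q = 4: 0 once, 1 with multiplicity 3, and 5 once. (Check: trace L = sum of degrees = 8 = 3·1 + 5.)
Laplacian eigenvalues (increasing order): [0.0, 1.0, 1.0, 1.0, 5.0]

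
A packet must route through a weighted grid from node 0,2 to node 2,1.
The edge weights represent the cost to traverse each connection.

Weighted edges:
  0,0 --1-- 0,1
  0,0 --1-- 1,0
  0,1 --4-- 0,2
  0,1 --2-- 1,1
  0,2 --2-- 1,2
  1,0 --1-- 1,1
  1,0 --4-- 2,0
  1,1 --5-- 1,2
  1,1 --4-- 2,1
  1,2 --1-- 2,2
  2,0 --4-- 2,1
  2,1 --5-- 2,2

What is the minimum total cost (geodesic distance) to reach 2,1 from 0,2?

Shortest path: 0,2 → 1,2 → 2,2 → 2,1, total weight = 8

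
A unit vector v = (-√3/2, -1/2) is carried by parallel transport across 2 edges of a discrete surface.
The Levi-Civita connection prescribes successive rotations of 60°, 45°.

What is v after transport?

Total rotation: 60° + 45° = 105°. Final vector: (0.7071, -0.7071)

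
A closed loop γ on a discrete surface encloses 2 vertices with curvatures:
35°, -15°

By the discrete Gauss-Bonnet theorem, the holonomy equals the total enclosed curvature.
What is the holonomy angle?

Holonomy = total enclosed curvature = 35° + (-15°) = 20°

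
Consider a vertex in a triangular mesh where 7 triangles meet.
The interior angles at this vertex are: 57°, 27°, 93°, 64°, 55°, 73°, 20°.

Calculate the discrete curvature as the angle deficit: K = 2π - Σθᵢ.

Sum of angles = 389°. K = 360° - 389° = -29° = -29π/180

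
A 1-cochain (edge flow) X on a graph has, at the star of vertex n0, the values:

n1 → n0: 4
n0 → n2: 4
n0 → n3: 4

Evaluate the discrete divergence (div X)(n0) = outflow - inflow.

Divergence = sum of outgoing flows = (-4) + 4 + 4 = 4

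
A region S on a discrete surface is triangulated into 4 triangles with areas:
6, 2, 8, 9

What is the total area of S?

6 + 2 + 8 + 9 = 25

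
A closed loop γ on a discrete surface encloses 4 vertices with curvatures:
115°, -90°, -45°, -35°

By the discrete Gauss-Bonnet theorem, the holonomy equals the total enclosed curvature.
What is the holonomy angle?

Holonomy = total enclosed curvature = 115° + (-90°) + (-45°) + (-35°) = -55°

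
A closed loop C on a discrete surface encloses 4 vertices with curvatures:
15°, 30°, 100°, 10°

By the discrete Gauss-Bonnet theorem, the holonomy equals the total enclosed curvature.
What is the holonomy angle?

Holonomy = total enclosed curvature = 15° + 30° + 100° + 10° = 155°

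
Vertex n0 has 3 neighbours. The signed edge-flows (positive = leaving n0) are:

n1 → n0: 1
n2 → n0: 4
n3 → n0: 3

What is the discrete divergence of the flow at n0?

Divergence = sum of outgoing flows = (-1) + (-4) + (-3) = -8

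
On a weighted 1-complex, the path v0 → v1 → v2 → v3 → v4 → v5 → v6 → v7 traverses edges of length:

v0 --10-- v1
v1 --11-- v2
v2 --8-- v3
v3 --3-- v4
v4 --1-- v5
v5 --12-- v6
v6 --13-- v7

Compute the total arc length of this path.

Arc length = 10 + 11 + 8 + 3 + 1 + 12 + 13 = 58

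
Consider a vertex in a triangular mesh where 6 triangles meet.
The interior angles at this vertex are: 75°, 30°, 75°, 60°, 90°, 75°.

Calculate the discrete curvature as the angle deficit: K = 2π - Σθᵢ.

Sum of angles = 405°. K = 360° - 405° = -45°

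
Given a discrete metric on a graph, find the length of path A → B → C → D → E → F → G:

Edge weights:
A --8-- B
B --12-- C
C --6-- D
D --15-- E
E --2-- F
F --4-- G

Arc length = 8 + 12 + 6 + 15 + 2 + 4 = 47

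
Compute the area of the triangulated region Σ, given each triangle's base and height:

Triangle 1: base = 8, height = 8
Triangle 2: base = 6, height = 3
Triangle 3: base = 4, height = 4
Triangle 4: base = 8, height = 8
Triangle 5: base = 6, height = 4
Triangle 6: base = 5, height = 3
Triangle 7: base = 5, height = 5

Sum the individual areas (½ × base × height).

(1/2)×8×8 + (1/2)×6×3 + (1/2)×4×4 + (1/2)×8×8 + (1/2)×6×4 + (1/2)×5×3 + (1/2)×5×5 = 113.0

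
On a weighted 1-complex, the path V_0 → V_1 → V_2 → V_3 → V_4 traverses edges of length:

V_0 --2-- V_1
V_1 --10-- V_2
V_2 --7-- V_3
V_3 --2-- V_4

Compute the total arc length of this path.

Arc length = 2 + 10 + 7 + 2 = 21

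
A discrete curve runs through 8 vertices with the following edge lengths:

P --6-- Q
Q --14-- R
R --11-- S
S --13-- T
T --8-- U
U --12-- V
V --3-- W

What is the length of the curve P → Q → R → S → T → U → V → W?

Arc length = 6 + 14 + 11 + 13 + 8 + 12 + 3 = 67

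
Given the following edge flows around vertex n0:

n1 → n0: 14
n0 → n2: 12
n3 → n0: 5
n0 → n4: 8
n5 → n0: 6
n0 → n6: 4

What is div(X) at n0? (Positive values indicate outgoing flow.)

Divergence = sum of outgoing flows = (-14) + 12 + (-5) + 8 + (-6) + 4 = -1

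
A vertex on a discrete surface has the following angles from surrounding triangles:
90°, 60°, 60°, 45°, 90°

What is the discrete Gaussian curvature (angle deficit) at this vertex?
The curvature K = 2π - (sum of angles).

Sum of angles = 345°. K = 360° - 345° = 15°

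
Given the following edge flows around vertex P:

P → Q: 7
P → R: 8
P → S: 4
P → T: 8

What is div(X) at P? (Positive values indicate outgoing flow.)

Divergence = sum of outgoing flows = 7 + 8 + 4 + 8 = 27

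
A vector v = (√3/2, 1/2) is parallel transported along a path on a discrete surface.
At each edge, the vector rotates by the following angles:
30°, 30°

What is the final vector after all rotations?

Total rotation: 30° + 30° = 60°. Final vector: (0, 1)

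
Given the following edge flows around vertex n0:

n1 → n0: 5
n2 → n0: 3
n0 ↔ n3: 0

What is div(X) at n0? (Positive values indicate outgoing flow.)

Divergence = sum of outgoing flows = (-5) + (-3) + 0 = -8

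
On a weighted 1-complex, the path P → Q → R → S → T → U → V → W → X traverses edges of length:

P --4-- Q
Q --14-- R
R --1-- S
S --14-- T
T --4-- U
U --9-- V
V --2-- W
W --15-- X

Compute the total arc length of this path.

Arc length = 4 + 14 + 1 + 14 + 4 + 9 + 2 + 15 = 63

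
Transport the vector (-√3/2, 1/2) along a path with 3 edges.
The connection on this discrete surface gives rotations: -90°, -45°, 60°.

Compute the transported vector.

Total rotation: (-90°) + (-45°) + 60° = -75°. Final vector: (0.2588, 0.9659)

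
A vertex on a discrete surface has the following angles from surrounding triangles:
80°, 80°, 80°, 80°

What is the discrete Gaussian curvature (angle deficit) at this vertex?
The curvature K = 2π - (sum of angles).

Sum of angles = 320°. K = 360° - 320° = 40°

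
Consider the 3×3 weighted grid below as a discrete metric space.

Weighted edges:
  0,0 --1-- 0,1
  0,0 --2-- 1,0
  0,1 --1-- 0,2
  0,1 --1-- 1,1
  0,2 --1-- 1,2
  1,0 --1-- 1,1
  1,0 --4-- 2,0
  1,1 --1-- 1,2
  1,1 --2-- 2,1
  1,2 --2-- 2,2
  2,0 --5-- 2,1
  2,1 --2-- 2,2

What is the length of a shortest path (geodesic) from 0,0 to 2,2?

Shortest path: 0,0 → 0,1 → 0,2 → 1,2 → 2,2, total weight = 5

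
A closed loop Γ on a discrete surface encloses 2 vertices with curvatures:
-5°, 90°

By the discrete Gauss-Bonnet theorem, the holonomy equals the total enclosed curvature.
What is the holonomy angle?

Holonomy = total enclosed curvature = (-5°) + 90° = 85°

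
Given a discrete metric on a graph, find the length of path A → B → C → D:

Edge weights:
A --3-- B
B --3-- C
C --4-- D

Arc length = 3 + 3 + 4 = 10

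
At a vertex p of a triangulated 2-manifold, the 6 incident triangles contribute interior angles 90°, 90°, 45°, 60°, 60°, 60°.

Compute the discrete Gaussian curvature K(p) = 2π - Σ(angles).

Sum of angles = 405°. K = 360° - 405° = -45° = -π/4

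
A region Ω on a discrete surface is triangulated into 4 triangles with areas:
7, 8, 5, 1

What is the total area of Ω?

7 + 8 + 5 + 1 = 21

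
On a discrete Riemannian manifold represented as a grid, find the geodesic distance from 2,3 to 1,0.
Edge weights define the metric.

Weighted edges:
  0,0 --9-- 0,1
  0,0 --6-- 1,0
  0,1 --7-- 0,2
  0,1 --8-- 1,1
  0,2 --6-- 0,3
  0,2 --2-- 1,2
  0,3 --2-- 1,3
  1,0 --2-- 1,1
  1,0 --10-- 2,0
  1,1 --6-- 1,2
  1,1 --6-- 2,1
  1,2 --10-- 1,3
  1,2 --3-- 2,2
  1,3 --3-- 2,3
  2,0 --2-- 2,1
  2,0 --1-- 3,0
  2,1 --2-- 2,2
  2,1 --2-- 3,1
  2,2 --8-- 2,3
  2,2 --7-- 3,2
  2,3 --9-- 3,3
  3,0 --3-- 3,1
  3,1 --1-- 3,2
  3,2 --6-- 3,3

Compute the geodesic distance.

Shortest path: 2,3 → 2,2 → 2,1 → 1,1 → 1,0, total weight = 18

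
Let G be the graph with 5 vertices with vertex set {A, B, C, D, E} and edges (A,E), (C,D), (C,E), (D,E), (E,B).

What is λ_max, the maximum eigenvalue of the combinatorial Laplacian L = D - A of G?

Degrees: deg(A) = 1, deg(B) = 1, deg(C) = 2, deg(D) = 2, deg(E) = 4.
L = D − A with rows/columns ordered (A, B, C, D, E):
  [ 1,  0,  0,  0, -1]
  [ 0,  1,  0,  0, -1]
  [ 0,  0,  2, -1, -1]
  [ 0,  0, -1,  2, -1]
  [-1, -1, -1, -1,  4]
Characteristic polynomial: det(λI − L) = λ(λ − 1)²(λ − 3)(λ − 5).
Roots: λ = 0; (λ − 1) = 0 ⇒ λ = 1 (multiplicity 2); (λ − 3) = 0 ⇒ λ = 3; (λ − 5) = 0 ⇒ λ = 5.
(Check: the roots sum (with multiplicity) to 10, matching trace L = Σdeg = 2·5 = 10.)
Laplacian eigenvalues: [0.0, 1.0, 1.0, 3.0, 5.0]. Largest eigenvalue (spectral radius) = 5.0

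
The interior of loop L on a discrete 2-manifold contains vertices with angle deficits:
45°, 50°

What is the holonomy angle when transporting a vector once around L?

Holonomy = total enclosed curvature = 45° + 50° = 95°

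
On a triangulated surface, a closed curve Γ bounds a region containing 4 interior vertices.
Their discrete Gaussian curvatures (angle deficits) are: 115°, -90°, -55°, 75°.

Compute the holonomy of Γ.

Holonomy = total enclosed curvature = 115° + (-90°) + (-55°) + 75° = 45°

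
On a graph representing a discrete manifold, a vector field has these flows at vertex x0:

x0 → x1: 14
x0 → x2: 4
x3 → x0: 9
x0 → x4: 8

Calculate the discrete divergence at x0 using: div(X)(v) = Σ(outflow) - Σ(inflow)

Divergence = sum of outgoing flows = 14 + 4 + (-9) + 8 = 17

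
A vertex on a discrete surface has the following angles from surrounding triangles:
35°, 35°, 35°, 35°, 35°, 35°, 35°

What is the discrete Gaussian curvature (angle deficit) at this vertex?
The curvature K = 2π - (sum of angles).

Sum of angles = 245°. K = 360° - 245° = 115°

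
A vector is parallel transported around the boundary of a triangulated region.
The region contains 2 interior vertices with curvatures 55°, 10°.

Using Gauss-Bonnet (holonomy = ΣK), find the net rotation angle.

Holonomy = total enclosed curvature = 55° + 10° = 65°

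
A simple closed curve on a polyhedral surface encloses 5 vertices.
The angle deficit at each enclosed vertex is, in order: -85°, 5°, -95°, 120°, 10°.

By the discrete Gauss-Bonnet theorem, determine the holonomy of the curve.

Holonomy = total enclosed curvature = (-85°) + 5° + (-95°) + 120° + 10° = -45°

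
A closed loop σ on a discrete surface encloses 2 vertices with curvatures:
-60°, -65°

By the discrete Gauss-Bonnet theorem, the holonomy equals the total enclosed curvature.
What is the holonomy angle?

Holonomy = total enclosed curvature = (-60°) + (-65°) = -125°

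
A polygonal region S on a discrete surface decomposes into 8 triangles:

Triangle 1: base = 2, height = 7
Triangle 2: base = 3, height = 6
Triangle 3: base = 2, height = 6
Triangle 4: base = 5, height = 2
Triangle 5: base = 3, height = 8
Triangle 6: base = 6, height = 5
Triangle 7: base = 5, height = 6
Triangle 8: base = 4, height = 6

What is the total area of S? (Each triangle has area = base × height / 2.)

(1/2)×2×7 + (1/2)×3×6 + (1/2)×2×6 + (1/2)×5×2 + (1/2)×3×8 + (1/2)×6×5 + (1/2)×5×6 + (1/2)×4×6 = 81.0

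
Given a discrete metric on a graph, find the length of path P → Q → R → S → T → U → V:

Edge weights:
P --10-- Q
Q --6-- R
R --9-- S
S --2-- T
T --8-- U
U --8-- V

Arc length = 10 + 6 + 9 + 2 + 8 + 8 = 43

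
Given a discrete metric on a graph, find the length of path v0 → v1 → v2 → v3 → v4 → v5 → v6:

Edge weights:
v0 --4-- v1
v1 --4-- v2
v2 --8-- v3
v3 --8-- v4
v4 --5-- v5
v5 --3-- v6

Arc length = 4 + 4 + 8 + 8 + 5 + 3 = 32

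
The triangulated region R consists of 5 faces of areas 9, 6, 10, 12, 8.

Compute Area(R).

9 + 6 + 10 + 12 + 8 = 45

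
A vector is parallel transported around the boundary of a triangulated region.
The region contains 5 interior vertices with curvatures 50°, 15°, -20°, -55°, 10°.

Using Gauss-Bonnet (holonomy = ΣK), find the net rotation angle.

Holonomy = total enclosed curvature = 50° + 15° + (-20°) + (-55°) + 10° = 0°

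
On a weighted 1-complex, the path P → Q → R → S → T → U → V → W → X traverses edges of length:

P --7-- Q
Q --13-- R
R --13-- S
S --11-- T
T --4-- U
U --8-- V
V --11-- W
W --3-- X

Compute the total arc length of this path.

Arc length = 7 + 13 + 13 + 11 + 4 + 8 + 11 + 3 = 70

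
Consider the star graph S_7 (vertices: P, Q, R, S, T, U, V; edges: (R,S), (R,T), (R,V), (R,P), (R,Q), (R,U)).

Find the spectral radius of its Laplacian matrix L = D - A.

The star S_7 is the complete bipartite graph K_{1,6} (one hub of degree 6, 6 leaves of degree 1). The Laplacian spectrum of K_{p,q} is 0, p (multiplicity q−1), q (multiplicity p−1), p+q. With p = 1, q = 6: 0 once, 1 with multiplicity 5, and 7 once. (Check: trace L = sum of degrees = 12 = 5·1 + 7.)
Laplacian eigenvalues: [0.0, 1.0, 1.0, 1.0, 1.0, 1.0, 7.0]. Largest eigenvalue (spectral radius) = 7.0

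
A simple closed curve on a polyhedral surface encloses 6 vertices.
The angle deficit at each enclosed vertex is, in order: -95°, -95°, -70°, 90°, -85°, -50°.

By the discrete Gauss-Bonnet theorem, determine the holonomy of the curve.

Holonomy = total enclosed curvature = (-95°) + (-95°) + (-70°) + 90° + (-85°) + (-50°) = -305°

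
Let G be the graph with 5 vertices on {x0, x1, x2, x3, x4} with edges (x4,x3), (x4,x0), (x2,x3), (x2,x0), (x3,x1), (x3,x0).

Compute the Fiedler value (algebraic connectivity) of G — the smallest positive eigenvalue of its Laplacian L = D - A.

Degrees: deg(x0) = 3, deg(x1) = 1, deg(x2) = 2, deg(x3) = 4, deg(x4) = 2.
L = D − A with rows/columns ordered (x0, x1, x2, x3, x4):
  [ 3,  0, -1, -1, -1]
  [ 0,  1,  0, -1,  0]
  [-1,  0,  2, -1,  0]
  [-1, -1, -1,  4, -1]
  [-1,  0,  0, -1,  2]
Characteristic polynomial: det(λI − L) = λ(λ − 1)(λ − 2)(λ − 4)(λ − 5).
Roots: λ = 0; (λ − 1) = 0 ⇒ λ = 1; (λ − 2) = 0 ⇒ λ = 2; (λ − 4) = 0 ⇒ λ = 4; (λ − 5) = 0 ⇒ λ = 5.
(Check: the roots sum (with multiplicity) to 12, matching trace L = Σdeg = 2·6 = 12.)
Laplacian eigenvalues: [0.0, 1.0, 2.0, 4.0, 5.0]. Algebraic connectivity (smallest non-zero eigenvalue) = 1.0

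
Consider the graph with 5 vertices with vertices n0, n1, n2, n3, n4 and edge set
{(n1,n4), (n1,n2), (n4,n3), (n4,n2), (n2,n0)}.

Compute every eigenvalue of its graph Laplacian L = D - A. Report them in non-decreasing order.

Degrees: deg(n0) = 1, deg(n1) = 2, deg(n2) = 3, deg(n3) = 1, deg(n4) = 3.
L = D − A with rows/columns ordered (n0, n1, n2, n3, n4):
  [ 1,  0, -1,  0,  0]
  [ 0,  2, -1,  0, -1]
  [-1, -1,  3,  0, -1]
  [ 0,  0,  0,  1, -1]
  [ 0, -1, -1, -1,  3]
Characteristic polynomial: det(λI − L) = λ(λ² − 5λ + 3)(λ² − 5λ + 5).
Roots: λ = 0; (λ² − 5λ + 3) = 0 ⇒ λ = (5 ± √13)/2 ≈ 0.6972, 4.3028; (λ² − 5λ + 5) = 0 ⇒ λ = (5 ± √5)/2 ≈ 1.382, 3.618.
(Check: the roots sum (with multiplicity) to 10, matching trace L = Σdeg = 2·5 = 10.)
Laplacian eigenvalues (increasing order): [0.0, 0.6972, 1.382, 3.618, 4.3028]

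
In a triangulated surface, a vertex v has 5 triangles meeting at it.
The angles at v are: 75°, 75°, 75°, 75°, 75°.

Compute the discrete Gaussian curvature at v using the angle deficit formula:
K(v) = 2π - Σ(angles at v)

Sum of angles = 375°. K = 360° - 375° = -15° = -π/12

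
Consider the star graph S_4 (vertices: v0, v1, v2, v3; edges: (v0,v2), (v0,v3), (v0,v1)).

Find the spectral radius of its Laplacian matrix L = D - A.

The star S_4 is the complete bipartite graph K_{1,3} (one hub of degree 3, 3 leaves of degree 1). The Laplacian spectrum of K_{p,q} is 0, p (multiplicity q−1), q (multiplicity p−1), p+q. With p = 1, q = 3: 0 once, 1 with multiplicity 2, and 4 once. (Check: trace L = sum of degrees = 6 = 2·1 + 4.)
Laplacian eigenvalues: [0.0, 1.0, 1.0, 4.0]. Largest eigenvalue (spectral radius) = 4.0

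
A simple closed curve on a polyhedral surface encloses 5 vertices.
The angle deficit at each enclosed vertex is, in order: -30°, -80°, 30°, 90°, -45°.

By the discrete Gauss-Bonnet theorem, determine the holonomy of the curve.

Holonomy = total enclosed curvature = (-30°) + (-80°) + 30° + 90° + (-45°) = -35°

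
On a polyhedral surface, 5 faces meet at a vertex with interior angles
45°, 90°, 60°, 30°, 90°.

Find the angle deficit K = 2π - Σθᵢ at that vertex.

Sum of angles = 315°. K = 360° - 315° = 45° = π/4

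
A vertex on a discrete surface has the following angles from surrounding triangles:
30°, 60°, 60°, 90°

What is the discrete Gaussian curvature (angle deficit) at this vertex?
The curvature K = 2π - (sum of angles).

Sum of angles = 240°. K = 360° - 240° = 120°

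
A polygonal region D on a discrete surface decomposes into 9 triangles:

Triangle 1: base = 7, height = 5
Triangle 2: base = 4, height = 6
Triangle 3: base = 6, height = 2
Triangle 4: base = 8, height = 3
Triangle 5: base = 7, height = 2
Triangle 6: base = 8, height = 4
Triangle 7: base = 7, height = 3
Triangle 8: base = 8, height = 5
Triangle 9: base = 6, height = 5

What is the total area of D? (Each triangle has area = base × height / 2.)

(1/2)×7×5 + (1/2)×4×6 + (1/2)×6×2 + (1/2)×8×3 + (1/2)×7×2 + (1/2)×8×4 + (1/2)×7×3 + (1/2)×8×5 + (1/2)×6×5 = 116.0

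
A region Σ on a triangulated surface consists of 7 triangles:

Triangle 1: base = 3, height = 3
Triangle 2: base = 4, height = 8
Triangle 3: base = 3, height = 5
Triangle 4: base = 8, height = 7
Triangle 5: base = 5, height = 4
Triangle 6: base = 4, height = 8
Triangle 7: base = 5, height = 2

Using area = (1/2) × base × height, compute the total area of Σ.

(1/2)×3×3 + (1/2)×4×8 + (1/2)×3×5 + (1/2)×8×7 + (1/2)×5×4 + (1/2)×4×8 + (1/2)×5×2 = 87.0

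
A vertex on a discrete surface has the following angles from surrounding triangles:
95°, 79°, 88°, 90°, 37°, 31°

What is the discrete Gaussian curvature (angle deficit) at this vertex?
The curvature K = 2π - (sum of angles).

Sum of angles = 420°. K = 360° - 420° = -60° = -π/3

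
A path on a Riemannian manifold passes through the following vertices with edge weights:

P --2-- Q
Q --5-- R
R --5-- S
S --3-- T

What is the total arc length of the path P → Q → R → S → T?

Arc length = 2 + 5 + 5 + 3 = 15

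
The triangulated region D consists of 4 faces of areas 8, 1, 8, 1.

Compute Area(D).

8 + 1 + 8 + 1 = 18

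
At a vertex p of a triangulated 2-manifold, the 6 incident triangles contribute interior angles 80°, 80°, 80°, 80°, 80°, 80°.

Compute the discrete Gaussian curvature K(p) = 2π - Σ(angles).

Sum of angles = 480°. K = 360° - 480° = -120°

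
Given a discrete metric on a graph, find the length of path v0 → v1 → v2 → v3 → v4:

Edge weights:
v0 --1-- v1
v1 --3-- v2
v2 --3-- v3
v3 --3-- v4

Arc length = 1 + 3 + 3 + 3 = 10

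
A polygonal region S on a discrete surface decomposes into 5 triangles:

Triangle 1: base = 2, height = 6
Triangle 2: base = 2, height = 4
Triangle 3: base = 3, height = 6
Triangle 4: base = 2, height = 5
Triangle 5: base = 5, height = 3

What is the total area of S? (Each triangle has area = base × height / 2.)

(1/2)×2×6 + (1/2)×2×4 + (1/2)×3×6 + (1/2)×2×5 + (1/2)×5×3 = 31.5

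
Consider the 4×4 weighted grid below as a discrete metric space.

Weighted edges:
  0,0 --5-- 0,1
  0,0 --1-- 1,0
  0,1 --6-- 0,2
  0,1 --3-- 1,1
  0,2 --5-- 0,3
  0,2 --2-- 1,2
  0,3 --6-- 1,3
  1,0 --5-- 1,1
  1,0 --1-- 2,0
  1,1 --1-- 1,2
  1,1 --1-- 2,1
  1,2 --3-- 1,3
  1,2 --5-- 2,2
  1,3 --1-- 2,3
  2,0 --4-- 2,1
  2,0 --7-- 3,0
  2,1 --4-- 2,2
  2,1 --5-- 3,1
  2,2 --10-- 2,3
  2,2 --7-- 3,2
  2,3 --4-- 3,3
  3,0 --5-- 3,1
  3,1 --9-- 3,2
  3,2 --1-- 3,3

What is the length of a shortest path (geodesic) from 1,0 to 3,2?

Shortest path: 1,0 → 1,1 → 1,2 → 1,3 → 2,3 → 3,3 → 3,2, total weight = 15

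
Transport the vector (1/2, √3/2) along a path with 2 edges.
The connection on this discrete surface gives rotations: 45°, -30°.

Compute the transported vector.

Total rotation: 45° + (-30°) = 15°. Final vector: (0.2588, 0.9659)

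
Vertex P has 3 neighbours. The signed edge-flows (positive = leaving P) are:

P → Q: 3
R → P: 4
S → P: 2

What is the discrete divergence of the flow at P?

Divergence = sum of outgoing flows = 3 + (-4) + (-2) = -3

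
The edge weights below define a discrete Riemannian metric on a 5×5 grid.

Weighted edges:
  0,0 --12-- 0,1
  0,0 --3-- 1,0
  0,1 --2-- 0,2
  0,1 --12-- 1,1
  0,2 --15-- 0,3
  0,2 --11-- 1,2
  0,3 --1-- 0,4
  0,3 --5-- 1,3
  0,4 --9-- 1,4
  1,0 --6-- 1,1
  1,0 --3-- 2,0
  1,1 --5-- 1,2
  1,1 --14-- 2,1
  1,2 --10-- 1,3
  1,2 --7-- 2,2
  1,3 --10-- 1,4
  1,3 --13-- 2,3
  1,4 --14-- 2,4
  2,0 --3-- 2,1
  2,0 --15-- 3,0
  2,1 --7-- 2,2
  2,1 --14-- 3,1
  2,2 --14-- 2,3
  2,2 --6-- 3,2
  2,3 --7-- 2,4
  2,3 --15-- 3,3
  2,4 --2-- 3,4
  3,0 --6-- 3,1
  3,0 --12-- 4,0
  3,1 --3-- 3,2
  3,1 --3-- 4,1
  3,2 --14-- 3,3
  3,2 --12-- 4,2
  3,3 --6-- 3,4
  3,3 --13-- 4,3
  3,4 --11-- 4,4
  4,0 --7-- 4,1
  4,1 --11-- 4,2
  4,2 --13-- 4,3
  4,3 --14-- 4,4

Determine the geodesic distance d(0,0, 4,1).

Shortest path: 0,0 → 1,0 → 2,0 → 2,1 → 3,1 → 4,1, total weight = 26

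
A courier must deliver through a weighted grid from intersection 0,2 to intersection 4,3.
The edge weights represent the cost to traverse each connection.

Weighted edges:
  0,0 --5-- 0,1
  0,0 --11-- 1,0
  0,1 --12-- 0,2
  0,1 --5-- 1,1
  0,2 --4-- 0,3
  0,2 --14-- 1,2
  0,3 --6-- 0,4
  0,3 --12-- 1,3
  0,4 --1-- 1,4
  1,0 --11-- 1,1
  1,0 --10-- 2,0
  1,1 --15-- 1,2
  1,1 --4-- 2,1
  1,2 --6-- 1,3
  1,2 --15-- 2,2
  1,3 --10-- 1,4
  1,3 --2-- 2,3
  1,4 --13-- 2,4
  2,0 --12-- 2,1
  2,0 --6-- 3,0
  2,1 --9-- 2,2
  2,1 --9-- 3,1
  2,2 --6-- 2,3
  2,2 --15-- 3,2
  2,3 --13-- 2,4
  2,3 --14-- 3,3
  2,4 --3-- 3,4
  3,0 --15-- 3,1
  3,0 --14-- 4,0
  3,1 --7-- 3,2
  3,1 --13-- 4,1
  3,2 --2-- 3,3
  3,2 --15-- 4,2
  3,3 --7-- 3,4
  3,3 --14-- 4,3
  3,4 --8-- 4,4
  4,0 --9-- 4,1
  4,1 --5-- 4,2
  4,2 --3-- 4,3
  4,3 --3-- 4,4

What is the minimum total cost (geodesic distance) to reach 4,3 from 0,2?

Shortest path: 0,2 → 0,3 → 0,4 → 1,4 → 2,4 → 3,4 → 4,4 → 4,3, total weight = 38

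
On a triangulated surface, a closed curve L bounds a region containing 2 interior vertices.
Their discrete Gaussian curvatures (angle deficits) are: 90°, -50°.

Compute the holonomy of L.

Holonomy = total enclosed curvature = 90° + (-50°) = 40°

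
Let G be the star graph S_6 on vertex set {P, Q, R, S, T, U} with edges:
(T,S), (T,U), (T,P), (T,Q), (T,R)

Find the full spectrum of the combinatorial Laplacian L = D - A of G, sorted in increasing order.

The star S_6 is the complete bipartite graph K_{1,5} (one hub of degree 5, 5 leaves of degree 1). The Laplacian spectrum of K_{p,q} is 0, p (multiplicity q−1), q (multiplicity p−1), p+q. With p = 1, q = 5: 0 once, 1 with multiplicity 4, and 6 once. (Check: trace L = sum of degrees = 10 = 4·1 + 6.)
Laplacian eigenvalues (increasing order): [0.0, 1.0, 1.0, 1.0, 1.0, 6.0]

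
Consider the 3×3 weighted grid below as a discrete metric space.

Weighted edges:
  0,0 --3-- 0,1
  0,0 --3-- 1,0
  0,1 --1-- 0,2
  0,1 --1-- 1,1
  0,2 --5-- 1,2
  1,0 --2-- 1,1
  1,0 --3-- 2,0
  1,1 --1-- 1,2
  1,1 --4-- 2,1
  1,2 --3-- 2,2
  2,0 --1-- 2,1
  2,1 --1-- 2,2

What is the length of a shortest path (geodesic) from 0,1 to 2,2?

Shortest path: 0,1 → 1,1 → 1,2 → 2,2, total weight = 5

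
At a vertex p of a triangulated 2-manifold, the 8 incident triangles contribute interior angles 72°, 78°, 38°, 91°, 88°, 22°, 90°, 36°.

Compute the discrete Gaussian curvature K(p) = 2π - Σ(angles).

Sum of angles = 515°. K = 360° - 515° = -155° = -31π/36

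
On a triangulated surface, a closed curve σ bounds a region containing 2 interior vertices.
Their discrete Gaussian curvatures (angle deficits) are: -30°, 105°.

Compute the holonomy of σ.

Holonomy = total enclosed curvature = (-30°) + 105° = 75°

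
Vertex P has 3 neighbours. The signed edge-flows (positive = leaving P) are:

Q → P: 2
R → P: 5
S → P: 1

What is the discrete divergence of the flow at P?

Divergence = sum of outgoing flows = (-2) + (-5) + (-1) = -8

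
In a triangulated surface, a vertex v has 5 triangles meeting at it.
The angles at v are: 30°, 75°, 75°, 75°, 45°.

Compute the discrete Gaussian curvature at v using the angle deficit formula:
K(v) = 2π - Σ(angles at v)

Sum of angles = 300°. K = 360° - 300° = 60°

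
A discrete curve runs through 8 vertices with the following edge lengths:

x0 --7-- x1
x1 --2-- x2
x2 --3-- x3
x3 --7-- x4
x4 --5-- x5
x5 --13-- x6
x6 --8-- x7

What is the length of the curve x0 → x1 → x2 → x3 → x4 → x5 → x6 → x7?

Arc length = 7 + 2 + 3 + 7 + 5 + 13 + 8 = 45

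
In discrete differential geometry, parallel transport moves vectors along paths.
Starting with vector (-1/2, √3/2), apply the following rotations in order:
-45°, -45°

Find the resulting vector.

Total rotation: (-45°) + (-45°) = -90°. Final vector: (0.8660, 0.5000)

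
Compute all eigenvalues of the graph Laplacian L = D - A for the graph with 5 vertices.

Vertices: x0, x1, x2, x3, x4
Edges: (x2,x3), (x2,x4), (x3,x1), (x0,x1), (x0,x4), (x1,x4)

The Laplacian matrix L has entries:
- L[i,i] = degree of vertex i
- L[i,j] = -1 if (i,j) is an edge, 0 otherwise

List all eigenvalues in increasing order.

Degrees: deg(x0) = 2, deg(x1) = 3, deg(x2) = 2, deg(x3) = 2, deg(x4) = 3.
L = D − A with rows/columns ordered (x0, x1, x2, x3, x4):
  [ 2, -1,  0,  0, -1]
  [-1,  3,  0, -1, -1]
  [ 0,  0,  2, -1, -1]
  [ 0, -1, -1,  2,  0]
  [-1, -1, -1,  0,  3]
Characteristic polynomial: det(λI − L) = λ(λ² − 5λ + 5)(λ² − 7λ + 11).
Roots: λ = 0; (λ² − 5λ + 5) = 0 ⇒ λ = (5 ± √5)/2 ≈ 1.382, 3.618; (λ² − 7λ + 11) = 0 ⇒ λ = (7 ± √5)/2 ≈ 2.382, 4.618.
(Check: the roots sum (with multiplicity) to 12, matching trace L = Σdeg = 2·6 = 12.)
Laplacian eigenvalues (increasing order): [0.0, 1.382, 2.382, 3.618, 4.618]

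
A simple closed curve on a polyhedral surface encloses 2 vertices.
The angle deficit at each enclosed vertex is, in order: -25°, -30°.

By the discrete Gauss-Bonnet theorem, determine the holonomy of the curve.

Holonomy = total enclosed curvature = (-25°) + (-30°) = -55°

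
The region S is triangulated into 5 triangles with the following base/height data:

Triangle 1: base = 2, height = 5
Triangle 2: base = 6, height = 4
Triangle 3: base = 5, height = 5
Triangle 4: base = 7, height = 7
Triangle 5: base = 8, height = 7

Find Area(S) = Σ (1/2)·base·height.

(1/2)×2×5 + (1/2)×6×4 + (1/2)×5×5 + (1/2)×7×7 + (1/2)×8×7 = 82.0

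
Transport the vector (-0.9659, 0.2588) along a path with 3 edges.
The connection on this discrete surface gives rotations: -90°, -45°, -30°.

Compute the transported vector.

Total rotation: (-90°) + (-45°) + (-30°) = -165°. Final vector: (1, 0)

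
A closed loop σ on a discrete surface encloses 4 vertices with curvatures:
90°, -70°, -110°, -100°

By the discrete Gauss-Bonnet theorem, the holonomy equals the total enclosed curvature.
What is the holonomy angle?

Holonomy = total enclosed curvature = 90° + (-70°) + (-110°) + (-100°) = -190°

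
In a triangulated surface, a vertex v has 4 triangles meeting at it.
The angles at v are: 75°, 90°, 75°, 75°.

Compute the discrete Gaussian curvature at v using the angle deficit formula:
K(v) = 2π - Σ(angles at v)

Sum of angles = 315°. K = 360° - 315° = 45°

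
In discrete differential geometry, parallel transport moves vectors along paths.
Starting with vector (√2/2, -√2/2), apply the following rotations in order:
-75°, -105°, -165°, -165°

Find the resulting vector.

Total rotation: (-75°) + (-105°) + (-165°) + (-165°) = -510° ≡ -150° (mod 360°). Final vector: (-0.9659, 0.2588)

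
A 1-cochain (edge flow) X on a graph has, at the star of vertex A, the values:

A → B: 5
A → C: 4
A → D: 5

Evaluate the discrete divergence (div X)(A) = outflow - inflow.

Divergence = sum of outgoing flows = 5 + 4 + 5 = 14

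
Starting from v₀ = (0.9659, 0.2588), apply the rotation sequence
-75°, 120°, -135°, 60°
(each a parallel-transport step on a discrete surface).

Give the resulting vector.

Total rotation: (-75°) + 120° + (-135°) + 60° = -30°. Final vector: (0.9659, -0.2588)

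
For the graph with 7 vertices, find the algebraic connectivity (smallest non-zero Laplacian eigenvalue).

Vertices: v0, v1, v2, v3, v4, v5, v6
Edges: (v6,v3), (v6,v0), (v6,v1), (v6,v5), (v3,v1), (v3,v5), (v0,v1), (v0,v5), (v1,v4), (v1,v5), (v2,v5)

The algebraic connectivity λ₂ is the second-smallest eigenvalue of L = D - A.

Degrees: deg(v0) = 3, deg(v1) = 5, deg(v2) = 1, deg(v3) = 3, deg(v4) = 1, deg(v5) = 5, deg(v6) = 4.
L = D − A with rows/columns ordered (v0, v1, v2, v3, v4, v5, v6):
  [ 3, -1,  0,  0,  0, -1, -1]
  [-1,  5,  0, -1, -1, -1, -1]
  [ 0,  0,  1,  0,  0, -1,  0]
  [ 0, -1,  0,  3,  0, -1, -1]
  [ 0, -1,  0,  0,  1,  0,  0]
  [-1, -1, -1, -1,  0,  5, -1]
  [-1, -1,  0, -1,  0, -1,  4]
Characteristic polynomial: det(λI − L) = λ(λ² − 7λ + 5)(λ² − 7λ + 7)(λ − 3)(λ − 5).
Roots: λ = 0; (λ² − 7λ + 5) = 0 ⇒ λ = (7 ± √29)/2 ≈ 0.8074, 6.1926; (λ² − 7λ + 7) = 0 ⇒ λ = (7 ± √21)/2 ≈ 1.2087, 5.7913; (λ − 3) = 0 ⇒ λ = 3; (λ − 5) = 0 ⇒ λ = 5.
(Check: the roots sum (with multiplicity) to 22, matching trace L = Σdeg = 2·11 = 22.)
Laplacian eigenvalues: [0.0, 0.8074, 1.2087, 3.0, 5.0, 5.7913, 6.1926]. Algebraic connectivity (smallest non-zero eigenvalue) = 0.8074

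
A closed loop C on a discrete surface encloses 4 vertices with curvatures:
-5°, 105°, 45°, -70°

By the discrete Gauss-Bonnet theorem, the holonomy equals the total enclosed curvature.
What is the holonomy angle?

Holonomy = total enclosed curvature = (-5°) + 105° + 45° + (-70°) = 75°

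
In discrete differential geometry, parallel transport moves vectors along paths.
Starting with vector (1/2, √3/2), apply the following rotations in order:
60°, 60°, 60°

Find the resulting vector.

Total rotation: 60° + 60° + 60° = 180°. Final vector: (-0.5000, -0.8660)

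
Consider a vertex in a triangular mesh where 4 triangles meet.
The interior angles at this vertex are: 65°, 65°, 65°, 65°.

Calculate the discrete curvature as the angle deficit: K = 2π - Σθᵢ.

Sum of angles = 260°. K = 360° - 260° = 100°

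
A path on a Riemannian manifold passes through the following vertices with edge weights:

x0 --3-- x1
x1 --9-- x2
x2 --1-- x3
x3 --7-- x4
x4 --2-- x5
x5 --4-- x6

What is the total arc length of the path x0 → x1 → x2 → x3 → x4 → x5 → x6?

Arc length = 3 + 9 + 1 + 7 + 2 + 4 = 26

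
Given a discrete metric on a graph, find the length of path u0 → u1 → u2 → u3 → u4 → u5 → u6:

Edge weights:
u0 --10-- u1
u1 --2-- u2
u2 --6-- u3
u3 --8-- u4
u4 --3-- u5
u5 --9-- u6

Arc length = 10 + 2 + 6 + 8 + 3 + 9 = 38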